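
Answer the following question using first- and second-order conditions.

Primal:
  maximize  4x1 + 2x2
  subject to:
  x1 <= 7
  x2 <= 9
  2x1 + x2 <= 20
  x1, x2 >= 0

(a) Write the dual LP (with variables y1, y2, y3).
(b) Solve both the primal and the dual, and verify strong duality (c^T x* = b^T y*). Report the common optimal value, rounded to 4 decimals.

The standard primal-dual pair for 'max c^T x s.t. A x <= b, x >= 0' is:
  Dual:  min b^T y  s.t.  A^T y >= c,  y >= 0.

So the dual LP is:
  minimize  7y1 + 9y2 + 20y3
  subject to:
    y1 + 2y3 >= 4
    y2 + y3 >= 2
    y1, y2, y3 >= 0

Solving the primal: x* = (5.5, 9).
  primal value c^T x* = 40.
Solving the dual: y* = (0, 0, 2).
  dual value b^T y* = 40.
Strong duality: c^T x* = b^T y*. Confirmed.

40


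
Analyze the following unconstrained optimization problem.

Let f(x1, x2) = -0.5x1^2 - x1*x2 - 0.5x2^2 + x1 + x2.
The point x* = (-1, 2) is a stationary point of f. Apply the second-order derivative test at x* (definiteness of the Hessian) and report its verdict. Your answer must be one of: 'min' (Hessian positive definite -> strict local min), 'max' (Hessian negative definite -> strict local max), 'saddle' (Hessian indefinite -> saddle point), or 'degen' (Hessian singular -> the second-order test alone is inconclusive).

Compute the Hessian H = grad^2 f:
  H = [[-1, -1], [-1, -1]]
Verify stationarity: grad f(x*) = H x* + g = (0, 0).
Eigenvalues of H: -2, 0.
H has a zero eigenvalue (singular; negative semidefinite but not definite), so H is neither positive definite, negative definite, nor indefinite. The second-order test alone is inconclusive -> degen.
(Indeed, f is constant along the null direction of H through x*, so x* is not a strict local extremum.)

degen


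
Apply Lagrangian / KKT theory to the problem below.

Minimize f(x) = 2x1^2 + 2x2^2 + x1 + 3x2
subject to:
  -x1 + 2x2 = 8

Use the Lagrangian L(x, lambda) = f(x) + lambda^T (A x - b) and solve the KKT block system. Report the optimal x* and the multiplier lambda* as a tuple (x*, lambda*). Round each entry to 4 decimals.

Form the Lagrangian:
  L(x, lambda) = (1/2) x^T Q x + c^T x + lambda^T (A x - b)
Stationarity (grad_x L = 0): Q x + c + A^T lambda = 0.
Primal feasibility: A x = b.

This gives the KKT block system:
  [ Q   A^T ] [ x     ]   [-c ]
  [ A    0  ] [ lambda ] = [ b ]

Solving the linear system:
  x*      = (-2.1, 2.95)
  lambda* = (-7.4)
  f(x*)   = 32.975

x* = (-2.1, 2.95), lambda* = (-7.4)


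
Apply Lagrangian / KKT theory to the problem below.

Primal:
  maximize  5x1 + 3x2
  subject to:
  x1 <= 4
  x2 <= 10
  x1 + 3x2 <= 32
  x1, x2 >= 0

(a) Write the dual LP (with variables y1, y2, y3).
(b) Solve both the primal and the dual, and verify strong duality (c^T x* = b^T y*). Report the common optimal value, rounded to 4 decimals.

The standard primal-dual pair for 'max c^T x s.t. A x <= b, x >= 0' is:
  Dual:  min b^T y  s.t.  A^T y >= c,  y >= 0.

So the dual LP is:
  minimize  4y1 + 10y2 + 32y3
  subject to:
    y1 + y3 >= 5
    y2 + 3y3 >= 3
    y1, y2, y3 >= 0

Solving the primal: x* = (4, 9.3333).
  primal value c^T x* = 48.
Solving the dual: y* = (4, 0, 1).
  dual value b^T y* = 48.
Strong duality: c^T x* = b^T y*. Confirmed.

48


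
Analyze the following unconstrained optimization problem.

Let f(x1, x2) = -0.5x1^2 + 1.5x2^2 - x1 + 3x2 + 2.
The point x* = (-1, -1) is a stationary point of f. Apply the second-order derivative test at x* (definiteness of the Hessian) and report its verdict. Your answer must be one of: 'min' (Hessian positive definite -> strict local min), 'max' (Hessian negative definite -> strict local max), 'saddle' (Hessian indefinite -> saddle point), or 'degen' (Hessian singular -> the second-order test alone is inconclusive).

Compute the Hessian H = grad^2 f:
  H = [[-1, 0], [0, 3]]
Verify stationarity: grad f(x*) = H x* + g = (0, 0).
Eigenvalues of H: -1, 3.
Eigenvalues have mixed signs, so H is indefinite -> x* is a saddle point.

saddle


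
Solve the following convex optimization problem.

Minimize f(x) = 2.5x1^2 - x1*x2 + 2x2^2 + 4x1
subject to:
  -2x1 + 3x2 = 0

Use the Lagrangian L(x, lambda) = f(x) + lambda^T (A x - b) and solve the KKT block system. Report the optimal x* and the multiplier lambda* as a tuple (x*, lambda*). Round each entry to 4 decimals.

Form the Lagrangian:
  L(x, lambda) = (1/2) x^T Q x + c^T x + lambda^T (A x - b)
Stationarity (grad_x L = 0): Q x + c + A^T lambda = 0.
Primal feasibility: A x = b.

This gives the KKT block system:
  [ Q   A^T ] [ x     ]   [-c ]
  [ A    0  ] [ lambda ] = [ b ]

Solving the linear system:
  x*      = (-0.7347, -0.4898)
  lambda* = (0.4082)
  f(x*)   = -1.4694

x* = (-0.7347, -0.4898), lambda* = (0.4082)


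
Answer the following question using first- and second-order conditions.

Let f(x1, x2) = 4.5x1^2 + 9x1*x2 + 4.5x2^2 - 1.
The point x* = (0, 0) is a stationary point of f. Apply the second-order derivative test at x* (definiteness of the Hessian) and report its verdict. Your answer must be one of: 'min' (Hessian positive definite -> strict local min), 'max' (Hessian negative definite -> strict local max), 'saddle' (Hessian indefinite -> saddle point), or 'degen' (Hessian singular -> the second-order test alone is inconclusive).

Compute the Hessian H = grad^2 f:
  H = [[9, 9], [9, 9]]
Verify stationarity: grad f(x*) = H x* + g = (0, 0).
Eigenvalues of H: 0, 18.
H has a zero eigenvalue (singular; positive semidefinite but not definite), so H is neither positive definite, negative definite, nor indefinite. The second-order test alone is inconclusive -> degen.
(Indeed, f is constant along the null direction of H through x*, so x* is not a strict local extremum.)

degen


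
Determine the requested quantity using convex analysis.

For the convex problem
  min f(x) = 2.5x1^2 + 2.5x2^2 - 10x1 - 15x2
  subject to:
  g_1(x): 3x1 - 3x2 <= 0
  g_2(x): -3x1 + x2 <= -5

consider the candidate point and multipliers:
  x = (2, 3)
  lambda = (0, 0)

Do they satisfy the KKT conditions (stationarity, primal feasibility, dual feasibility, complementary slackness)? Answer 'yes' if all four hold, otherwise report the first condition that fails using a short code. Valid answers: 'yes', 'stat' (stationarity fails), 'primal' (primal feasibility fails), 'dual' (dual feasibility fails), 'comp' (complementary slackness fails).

Gradient of f: grad f(x) = Q x + c = (0, 0)
Constraint values g_i(x) = a_i^T x - b_i:
  g_1((2, 3)) = -3
  g_2((2, 3)) = 2
Stationarity residual: grad f(x) + sum_i lambda_i a_i = (0, 0)
  -> stationarity OK
Primal feasibility (all g_i <= 0): FAILS
Dual feasibility (all lambda_i >= 0): OK
Complementary slackness (lambda_i * g_i(x) = 0 for all i): OK

Verdict: the first failing condition is primal_feasibility -> primal.

primal


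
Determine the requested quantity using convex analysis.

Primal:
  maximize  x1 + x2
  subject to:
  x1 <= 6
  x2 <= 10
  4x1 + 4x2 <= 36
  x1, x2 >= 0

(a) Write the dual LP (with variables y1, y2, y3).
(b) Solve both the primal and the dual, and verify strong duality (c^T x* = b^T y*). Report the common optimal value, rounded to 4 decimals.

The standard primal-dual pair for 'max c^T x s.t. A x <= b, x >= 0' is:
  Dual:  min b^T y  s.t.  A^T y >= c,  y >= 0.

So the dual LP is:
  minimize  6y1 + 10y2 + 36y3
  subject to:
    y1 + 4y3 >= 1
    y2 + 4y3 >= 1
    y1, y2, y3 >= 0

Solving the primal: x* = (0, 9).
  primal value c^T x* = 9.
Solving the dual: y* = (0, 0, 0.25).
  dual value b^T y* = 9.
Strong duality: c^T x* = b^T y*. Confirmed.

9


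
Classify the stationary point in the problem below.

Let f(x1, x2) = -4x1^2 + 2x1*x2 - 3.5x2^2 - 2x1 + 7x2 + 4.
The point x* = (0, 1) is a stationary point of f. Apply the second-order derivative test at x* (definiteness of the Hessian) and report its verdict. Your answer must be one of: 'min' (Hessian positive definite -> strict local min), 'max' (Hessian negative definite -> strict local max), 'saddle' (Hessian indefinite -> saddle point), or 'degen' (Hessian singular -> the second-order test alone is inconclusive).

Compute the Hessian H = grad^2 f:
  H = [[-8, 2], [2, -7]]
Verify stationarity: grad f(x*) = H x* + g = (0, 0).
Eigenvalues of H: -9.5616, -5.4384.
Both eigenvalues < 0, so H is negative definite -> x* is a strict local max.

max


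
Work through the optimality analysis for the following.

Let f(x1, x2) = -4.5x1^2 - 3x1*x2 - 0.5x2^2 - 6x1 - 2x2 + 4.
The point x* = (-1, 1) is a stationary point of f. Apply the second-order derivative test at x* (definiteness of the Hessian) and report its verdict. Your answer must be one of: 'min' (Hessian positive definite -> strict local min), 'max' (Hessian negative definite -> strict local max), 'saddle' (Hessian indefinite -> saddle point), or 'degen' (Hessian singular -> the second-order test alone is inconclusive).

Compute the Hessian H = grad^2 f:
  H = [[-9, -3], [-3, -1]]
Verify stationarity: grad f(x*) = H x* + g = (0, 0).
Eigenvalues of H: -10, 0.
H has a zero eigenvalue (singular; negative semidefinite but not definite), so H is neither positive definite, negative definite, nor indefinite. The second-order test alone is inconclusive -> degen.
(Indeed, f is constant along the null direction of H through x*, so x* is not a strict local extremum.)

degen


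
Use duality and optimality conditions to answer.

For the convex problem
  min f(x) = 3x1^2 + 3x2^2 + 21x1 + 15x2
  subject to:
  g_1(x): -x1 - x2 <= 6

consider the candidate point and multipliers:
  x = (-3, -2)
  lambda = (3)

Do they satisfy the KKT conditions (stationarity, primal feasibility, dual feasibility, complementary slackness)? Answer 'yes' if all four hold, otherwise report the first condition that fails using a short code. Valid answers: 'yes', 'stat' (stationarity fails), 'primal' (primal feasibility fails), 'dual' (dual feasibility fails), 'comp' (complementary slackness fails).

Gradient of f: grad f(x) = Q x + c = (3, 3)
Constraint values g_i(x) = a_i^T x - b_i:
  g_1((-3, -2)) = -1
Stationarity residual: grad f(x) + sum_i lambda_i a_i = (0, 0)
  -> stationarity OK
Primal feasibility (all g_i <= 0): OK
Dual feasibility (all lambda_i >= 0): OK
Complementary slackness (lambda_i * g_i(x) = 0 for all i): FAILS

Verdict: the first failing condition is complementary_slackness -> comp.

comp


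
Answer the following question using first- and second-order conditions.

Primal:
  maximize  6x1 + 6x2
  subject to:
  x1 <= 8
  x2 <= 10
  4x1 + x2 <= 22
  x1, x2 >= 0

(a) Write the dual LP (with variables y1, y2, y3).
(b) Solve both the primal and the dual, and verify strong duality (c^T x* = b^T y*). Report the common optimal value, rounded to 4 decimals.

The standard primal-dual pair for 'max c^T x s.t. A x <= b, x >= 0' is:
  Dual:  min b^T y  s.t.  A^T y >= c,  y >= 0.

So the dual LP is:
  minimize  8y1 + 10y2 + 22y3
  subject to:
    y1 + 4y3 >= 6
    y2 + y3 >= 6
    y1, y2, y3 >= 0

Solving the primal: x* = (3, 10).
  primal value c^T x* = 78.
Solving the dual: y* = (0, 4.5, 1.5).
  dual value b^T y* = 78.
Strong duality: c^T x* = b^T y*. Confirmed.

78


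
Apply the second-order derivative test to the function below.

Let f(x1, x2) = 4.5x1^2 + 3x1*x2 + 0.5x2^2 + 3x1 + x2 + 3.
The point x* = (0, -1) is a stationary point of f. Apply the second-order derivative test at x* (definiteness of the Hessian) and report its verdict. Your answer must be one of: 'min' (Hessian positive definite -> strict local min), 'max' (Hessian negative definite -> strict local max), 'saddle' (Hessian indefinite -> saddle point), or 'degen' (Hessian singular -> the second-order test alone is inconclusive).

Compute the Hessian H = grad^2 f:
  H = [[9, 3], [3, 1]]
Verify stationarity: grad f(x*) = H x* + g = (0, 0).
Eigenvalues of H: 0, 10.
H has a zero eigenvalue (singular; positive semidefinite but not definite), so H is neither positive definite, negative definite, nor indefinite. The second-order test alone is inconclusive -> degen.
(Indeed, f is constant along the null direction of H through x*, so x* is not a strict local extremum.)

degen


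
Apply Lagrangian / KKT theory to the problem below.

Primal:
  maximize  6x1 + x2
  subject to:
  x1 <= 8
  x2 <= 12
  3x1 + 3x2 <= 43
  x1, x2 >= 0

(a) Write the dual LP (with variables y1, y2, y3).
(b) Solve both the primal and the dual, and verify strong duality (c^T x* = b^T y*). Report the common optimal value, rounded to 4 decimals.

The standard primal-dual pair for 'max c^T x s.t. A x <= b, x >= 0' is:
  Dual:  min b^T y  s.t.  A^T y >= c,  y >= 0.

So the dual LP is:
  minimize  8y1 + 12y2 + 43y3
  subject to:
    y1 + 3y3 >= 6
    y2 + 3y3 >= 1
    y1, y2, y3 >= 0

Solving the primal: x* = (8, 6.3333).
  primal value c^T x* = 54.3333.
Solving the dual: y* = (5, 0, 0.3333).
  dual value b^T y* = 54.3333.
Strong duality: c^T x* = b^T y*. Confirmed.

54.3333


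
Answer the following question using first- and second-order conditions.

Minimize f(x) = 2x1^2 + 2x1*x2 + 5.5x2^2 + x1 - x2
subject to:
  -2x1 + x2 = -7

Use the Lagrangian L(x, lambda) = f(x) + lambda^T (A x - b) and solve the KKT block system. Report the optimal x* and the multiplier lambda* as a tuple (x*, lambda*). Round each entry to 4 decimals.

Form the Lagrangian:
  L(x, lambda) = (1/2) x^T Q x + c^T x + lambda^T (A x - b)
Stationarity (grad_x L = 0): Q x + c + A^T lambda = 0.
Primal feasibility: A x = b.

This gives the KKT block system:
  [ Q   A^T ] [ x     ]   [-c ]
  [ A    0  ] [ lambda ] = [ b ]

Solving the linear system:
  x*      = (3.0179, -0.9643)
  lambda* = (5.5714)
  f(x*)   = 21.4911

x* = (3.0179, -0.9643), lambda* = (5.5714)


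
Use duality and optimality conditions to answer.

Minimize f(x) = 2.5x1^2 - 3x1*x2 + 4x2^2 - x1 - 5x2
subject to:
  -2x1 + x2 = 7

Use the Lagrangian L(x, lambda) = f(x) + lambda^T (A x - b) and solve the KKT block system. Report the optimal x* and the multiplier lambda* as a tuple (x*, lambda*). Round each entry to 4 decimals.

Form the Lagrangian:
  L(x, lambda) = (1/2) x^T Q x + c^T x + lambda^T (A x - b)
Stationarity (grad_x L = 0): Q x + c + A^T lambda = 0.
Primal feasibility: A x = b.

This gives the KKT block system:
  [ Q   A^T ] [ x     ]   [-c ]
  [ A    0  ] [ lambda ] = [ b ]

Solving the linear system:
  x*      = (-3.2, 0.6)
  lambda* = (-9.4)
  f(x*)   = 33

x* = (-3.2, 0.6), lambda* = (-9.4)


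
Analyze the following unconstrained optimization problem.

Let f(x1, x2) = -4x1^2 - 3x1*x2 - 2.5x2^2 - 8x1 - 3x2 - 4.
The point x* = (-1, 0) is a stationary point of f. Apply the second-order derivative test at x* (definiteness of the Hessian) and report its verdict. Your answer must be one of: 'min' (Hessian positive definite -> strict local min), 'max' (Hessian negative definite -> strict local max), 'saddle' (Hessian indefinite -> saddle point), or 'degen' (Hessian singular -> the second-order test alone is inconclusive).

Compute the Hessian H = grad^2 f:
  H = [[-8, -3], [-3, -5]]
Verify stationarity: grad f(x*) = H x* + g = (0, 0).
Eigenvalues of H: -9.8541, -3.1459.
Both eigenvalues < 0, so H is negative definite -> x* is a strict local max.

max


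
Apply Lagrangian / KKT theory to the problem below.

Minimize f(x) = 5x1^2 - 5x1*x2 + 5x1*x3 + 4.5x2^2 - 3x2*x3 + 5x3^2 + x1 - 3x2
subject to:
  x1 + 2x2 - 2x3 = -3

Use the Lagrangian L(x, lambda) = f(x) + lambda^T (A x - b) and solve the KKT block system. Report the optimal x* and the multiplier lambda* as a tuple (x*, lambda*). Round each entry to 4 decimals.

Form the Lagrangian:
  L(x, lambda) = (1/2) x^T Q x + c^T x + lambda^T (A x - b)
Stationarity (grad_x L = 0): Q x + c + A^T lambda = 0.
Primal feasibility: A x = b.

This gives the KKT block system:
  [ Q   A^T ] [ x     ]   [-c ]
  [ A    0  ] [ lambda ] = [ b ]

Solving the linear system:
  x*      = (-0.8444, -0.3496, 0.7282)
  lambda* = (2.0546)
  f(x*)   = 3.1841

x* = (-0.8444, -0.3496, 0.7282), lambda* = (2.0546)


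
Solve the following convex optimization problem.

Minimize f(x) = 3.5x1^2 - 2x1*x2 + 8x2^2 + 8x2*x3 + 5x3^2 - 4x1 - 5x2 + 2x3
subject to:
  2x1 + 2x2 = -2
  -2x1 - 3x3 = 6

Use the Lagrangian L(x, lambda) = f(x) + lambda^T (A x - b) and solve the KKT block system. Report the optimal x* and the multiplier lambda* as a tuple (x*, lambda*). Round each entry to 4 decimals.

Form the Lagrangian:
  L(x, lambda) = (1/2) x^T Q x + c^T x + lambda^T (A x - b)
Stationarity (grad_x L = 0): Q x + c + A^T lambda = 0.
Primal feasibility: A x = b.

This gives the KKT block system:
  [ Q   A^T ] [ x     ]   [-c ]
  [ A    0  ] [ lambda ] = [ b ]

Solving the linear system:
  x*      = (-1.2427, 0.2427, -1.1715)
  lambda* = (4.0013, -2.591)
  f(x*)   = 12.4815

x* = (-1.2427, 0.2427, -1.1715), lambda* = (4.0013, -2.591)


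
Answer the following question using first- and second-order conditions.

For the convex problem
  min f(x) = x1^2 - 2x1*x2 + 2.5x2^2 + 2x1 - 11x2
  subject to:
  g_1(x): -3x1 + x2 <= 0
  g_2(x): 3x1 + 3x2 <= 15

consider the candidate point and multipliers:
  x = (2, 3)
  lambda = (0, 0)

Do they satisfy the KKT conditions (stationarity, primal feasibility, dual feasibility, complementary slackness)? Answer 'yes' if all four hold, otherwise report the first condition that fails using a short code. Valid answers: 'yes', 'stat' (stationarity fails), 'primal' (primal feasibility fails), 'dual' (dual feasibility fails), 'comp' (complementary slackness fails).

Gradient of f: grad f(x) = Q x + c = (0, 0)
Constraint values g_i(x) = a_i^T x - b_i:
  g_1((2, 3)) = -3
  g_2((2, 3)) = 0
Stationarity residual: grad f(x) + sum_i lambda_i a_i = (0, 0)
  -> stationarity OK
Primal feasibility (all g_i <= 0): OK
Dual feasibility (all lambda_i >= 0): OK
Complementary slackness (lambda_i * g_i(x) = 0 for all i): OK

Verdict: yes, KKT holds.

yes


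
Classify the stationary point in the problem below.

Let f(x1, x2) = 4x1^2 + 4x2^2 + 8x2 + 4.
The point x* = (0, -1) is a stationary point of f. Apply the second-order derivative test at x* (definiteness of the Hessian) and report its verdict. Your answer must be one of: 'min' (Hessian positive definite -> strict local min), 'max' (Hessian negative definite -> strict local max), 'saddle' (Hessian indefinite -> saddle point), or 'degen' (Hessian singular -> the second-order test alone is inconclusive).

Compute the Hessian H = grad^2 f:
  H = [[8, 0], [0, 8]]
Verify stationarity: grad f(x*) = H x* + g = (0, 0).
Eigenvalues of H: 8, 8.
Both eigenvalues > 0, so H is positive definite -> x* is a strict local min.

min


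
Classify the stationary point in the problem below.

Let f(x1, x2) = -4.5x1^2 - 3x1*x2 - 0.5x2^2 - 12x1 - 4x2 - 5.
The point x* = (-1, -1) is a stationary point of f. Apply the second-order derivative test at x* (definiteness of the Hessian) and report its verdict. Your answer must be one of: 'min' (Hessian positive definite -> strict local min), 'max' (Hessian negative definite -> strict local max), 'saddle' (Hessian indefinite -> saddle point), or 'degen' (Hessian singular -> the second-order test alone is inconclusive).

Compute the Hessian H = grad^2 f:
  H = [[-9, -3], [-3, -1]]
Verify stationarity: grad f(x*) = H x* + g = (0, 0).
Eigenvalues of H: -10, 0.
H has a zero eigenvalue (singular; negative semidefinite but not definite), so H is neither positive definite, negative definite, nor indefinite. The second-order test alone is inconclusive -> degen.
(Indeed, f is constant along the null direction of H through x*, so x* is not a strict local extremum.)

degen


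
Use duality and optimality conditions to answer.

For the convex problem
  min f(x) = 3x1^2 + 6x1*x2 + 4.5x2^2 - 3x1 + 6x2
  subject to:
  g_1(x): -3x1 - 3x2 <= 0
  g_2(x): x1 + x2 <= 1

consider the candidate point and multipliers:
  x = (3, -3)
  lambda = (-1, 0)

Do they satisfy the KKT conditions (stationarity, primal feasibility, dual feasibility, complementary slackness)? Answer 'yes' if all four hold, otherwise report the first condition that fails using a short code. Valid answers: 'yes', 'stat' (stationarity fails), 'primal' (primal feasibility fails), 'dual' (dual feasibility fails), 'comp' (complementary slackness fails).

Gradient of f: grad f(x) = Q x + c = (-3, -3)
Constraint values g_i(x) = a_i^T x - b_i:
  g_1((3, -3)) = 0
  g_2((3, -3)) = -1
Stationarity residual: grad f(x) + sum_i lambda_i a_i = (0, 0)
  -> stationarity OK
Primal feasibility (all g_i <= 0): OK
Dual feasibility (all lambda_i >= 0): FAILS
Complementary slackness (lambda_i * g_i(x) = 0 for all i): OK

Verdict: the first failing condition is dual_feasibility -> dual.

dual


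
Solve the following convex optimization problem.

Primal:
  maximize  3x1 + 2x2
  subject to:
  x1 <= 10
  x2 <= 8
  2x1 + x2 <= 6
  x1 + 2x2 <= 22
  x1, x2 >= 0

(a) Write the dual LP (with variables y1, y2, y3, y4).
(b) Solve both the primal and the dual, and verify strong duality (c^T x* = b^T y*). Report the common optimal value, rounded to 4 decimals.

The standard primal-dual pair for 'max c^T x s.t. A x <= b, x >= 0' is:
  Dual:  min b^T y  s.t.  A^T y >= c,  y >= 0.

So the dual LP is:
  minimize  10y1 + 8y2 + 6y3 + 22y4
  subject to:
    y1 + 2y3 + y4 >= 3
    y2 + y3 + 2y4 >= 2
    y1, y2, y3, y4 >= 0

Solving the primal: x* = (0, 6).
  primal value c^T x* = 12.
Solving the dual: y* = (0, 0, 2, 0).
  dual value b^T y* = 12.
Strong duality: c^T x* = b^T y*. Confirmed.

12


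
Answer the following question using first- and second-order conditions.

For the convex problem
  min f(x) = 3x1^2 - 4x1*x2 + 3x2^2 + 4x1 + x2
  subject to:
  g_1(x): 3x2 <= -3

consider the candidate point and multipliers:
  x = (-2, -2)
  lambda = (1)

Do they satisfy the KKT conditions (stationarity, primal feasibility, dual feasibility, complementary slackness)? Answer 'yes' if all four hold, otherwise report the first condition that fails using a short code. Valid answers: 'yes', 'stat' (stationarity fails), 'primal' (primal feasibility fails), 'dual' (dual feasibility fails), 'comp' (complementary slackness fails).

Gradient of f: grad f(x) = Q x + c = (0, -3)
Constraint values g_i(x) = a_i^T x - b_i:
  g_1((-2, -2)) = -3
Stationarity residual: grad f(x) + sum_i lambda_i a_i = (0, 0)
  -> stationarity OK
Primal feasibility (all g_i <= 0): OK
Dual feasibility (all lambda_i >= 0): OK
Complementary slackness (lambda_i * g_i(x) = 0 for all i): FAILS

Verdict: the first failing condition is complementary_slackness -> comp.

comp


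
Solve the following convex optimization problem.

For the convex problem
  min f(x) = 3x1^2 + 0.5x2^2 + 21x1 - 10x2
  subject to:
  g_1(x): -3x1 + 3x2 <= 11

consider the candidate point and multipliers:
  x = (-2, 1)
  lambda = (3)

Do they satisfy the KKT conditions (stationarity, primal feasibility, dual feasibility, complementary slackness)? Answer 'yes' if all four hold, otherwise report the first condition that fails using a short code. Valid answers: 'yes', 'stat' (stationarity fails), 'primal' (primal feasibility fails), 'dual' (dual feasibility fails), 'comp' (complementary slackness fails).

Gradient of f: grad f(x) = Q x + c = (9, -9)
Constraint values g_i(x) = a_i^T x - b_i:
  g_1((-2, 1)) = -2
Stationarity residual: grad f(x) + sum_i lambda_i a_i = (0, 0)
  -> stationarity OK
Primal feasibility (all g_i <= 0): OK
Dual feasibility (all lambda_i >= 0): OK
Complementary slackness (lambda_i * g_i(x) = 0 for all i): FAILS

Verdict: the first failing condition is complementary_slackness -> comp.

comp


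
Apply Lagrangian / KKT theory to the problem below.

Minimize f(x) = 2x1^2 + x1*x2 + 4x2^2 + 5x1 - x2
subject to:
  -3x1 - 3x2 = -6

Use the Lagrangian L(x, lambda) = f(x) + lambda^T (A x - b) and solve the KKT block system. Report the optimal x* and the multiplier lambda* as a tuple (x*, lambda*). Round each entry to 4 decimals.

Form the Lagrangian:
  L(x, lambda) = (1/2) x^T Q x + c^T x + lambda^T (A x - b)
Stationarity (grad_x L = 0): Q x + c + A^T lambda = 0.
Primal feasibility: A x = b.

This gives the KKT block system:
  [ Q   A^T ] [ x     ]   [-c ]
  [ A    0  ] [ lambda ] = [ b ]

Solving the linear system:
  x*      = (0.8, 1.2)
  lambda* = (3.1333)
  f(x*)   = 10.8

x* = (0.8, 1.2), lambda* = (3.1333)


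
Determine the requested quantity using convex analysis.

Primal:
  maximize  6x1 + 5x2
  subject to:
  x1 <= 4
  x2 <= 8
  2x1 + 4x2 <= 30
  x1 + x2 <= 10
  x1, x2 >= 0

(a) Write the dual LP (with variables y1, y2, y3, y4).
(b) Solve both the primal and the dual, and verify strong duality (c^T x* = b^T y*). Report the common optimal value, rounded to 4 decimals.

The standard primal-dual pair for 'max c^T x s.t. A x <= b, x >= 0' is:
  Dual:  min b^T y  s.t.  A^T y >= c,  y >= 0.

So the dual LP is:
  minimize  4y1 + 8y2 + 30y3 + 10y4
  subject to:
    y1 + 2y3 + y4 >= 6
    y2 + 4y3 + y4 >= 5
    y1, y2, y3, y4 >= 0

Solving the primal: x* = (4, 5.5).
  primal value c^T x* = 51.5.
Solving the dual: y* = (3.5, 0, 1.25, 0).
  dual value b^T y* = 51.5.
Strong duality: c^T x* = b^T y*. Confirmed.

51.5


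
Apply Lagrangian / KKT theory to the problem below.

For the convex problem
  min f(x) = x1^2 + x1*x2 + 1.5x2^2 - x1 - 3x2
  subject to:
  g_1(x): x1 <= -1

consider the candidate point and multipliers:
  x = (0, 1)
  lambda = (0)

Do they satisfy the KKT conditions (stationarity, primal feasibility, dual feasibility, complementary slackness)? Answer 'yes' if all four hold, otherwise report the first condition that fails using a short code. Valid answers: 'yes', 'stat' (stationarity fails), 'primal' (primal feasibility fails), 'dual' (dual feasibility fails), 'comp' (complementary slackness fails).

Gradient of f: grad f(x) = Q x + c = (0, 0)
Constraint values g_i(x) = a_i^T x - b_i:
  g_1((0, 1)) = 1
Stationarity residual: grad f(x) + sum_i lambda_i a_i = (0, 0)
  -> stationarity OK
Primal feasibility (all g_i <= 0): FAILS
Dual feasibility (all lambda_i >= 0): OK
Complementary slackness (lambda_i * g_i(x) = 0 for all i): OK

Verdict: the first failing condition is primal_feasibility -> primal.

primal


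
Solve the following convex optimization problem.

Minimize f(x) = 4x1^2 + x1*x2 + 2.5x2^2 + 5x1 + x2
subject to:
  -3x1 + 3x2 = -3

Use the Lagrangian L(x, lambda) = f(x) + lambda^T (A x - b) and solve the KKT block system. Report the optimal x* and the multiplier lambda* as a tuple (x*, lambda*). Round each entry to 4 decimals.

Form the Lagrangian:
  L(x, lambda) = (1/2) x^T Q x + c^T x + lambda^T (A x - b)
Stationarity (grad_x L = 0): Q x + c + A^T lambda = 0.
Primal feasibility: A x = b.

This gives the KKT block system:
  [ Q   A^T ] [ x     ]   [-c ]
  [ A    0  ] [ lambda ] = [ b ]

Solving the linear system:
  x*      = (0, -1)
  lambda* = (1.3333)
  f(x*)   = 1.5

x* = (0, -1), lambda* = (1.3333)


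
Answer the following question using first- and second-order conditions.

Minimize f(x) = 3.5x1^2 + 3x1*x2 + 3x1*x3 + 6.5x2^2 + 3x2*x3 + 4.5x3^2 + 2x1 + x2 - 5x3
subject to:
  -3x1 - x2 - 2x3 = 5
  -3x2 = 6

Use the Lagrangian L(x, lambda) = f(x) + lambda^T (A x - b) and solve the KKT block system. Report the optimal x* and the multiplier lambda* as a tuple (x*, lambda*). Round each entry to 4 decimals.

Form the Lagrangian:
  L(x, lambda) = (1/2) x^T Q x + c^T x + lambda^T (A x - b)
Stationarity (grad_x L = 0): Q x + c + A^T lambda = 0.
Primal feasibility: A x = b.

This gives the KKT block system:
  [ Q   A^T ] [ x     ]   [-c ]
  [ A    0  ] [ lambda ] = [ b ]

Solving the linear system:
  x*      = (-1.5479, -2, 0.8219)
  lambda* = (-4.1233, -7.6849)
  f(x*)   = 28.7603

x* = (-1.5479, -2, 0.8219), lambda* = (-4.1233, -7.6849)


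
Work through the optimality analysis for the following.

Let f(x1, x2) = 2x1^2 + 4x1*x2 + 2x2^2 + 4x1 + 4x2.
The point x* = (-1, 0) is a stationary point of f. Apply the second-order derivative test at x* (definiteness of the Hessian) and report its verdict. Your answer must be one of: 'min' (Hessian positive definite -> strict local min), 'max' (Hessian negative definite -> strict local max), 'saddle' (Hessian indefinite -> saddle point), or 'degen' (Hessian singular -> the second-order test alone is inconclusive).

Compute the Hessian H = grad^2 f:
  H = [[4, 4], [4, 4]]
Verify stationarity: grad f(x*) = H x* + g = (0, 0).
Eigenvalues of H: 0, 8.
H has a zero eigenvalue (singular; positive semidefinite but not definite), so H is neither positive definite, negative definite, nor indefinite. The second-order test alone is inconclusive -> degen.
(Indeed, f is constant along the null direction of H through x*, so x* is not a strict local extremum.)

degen


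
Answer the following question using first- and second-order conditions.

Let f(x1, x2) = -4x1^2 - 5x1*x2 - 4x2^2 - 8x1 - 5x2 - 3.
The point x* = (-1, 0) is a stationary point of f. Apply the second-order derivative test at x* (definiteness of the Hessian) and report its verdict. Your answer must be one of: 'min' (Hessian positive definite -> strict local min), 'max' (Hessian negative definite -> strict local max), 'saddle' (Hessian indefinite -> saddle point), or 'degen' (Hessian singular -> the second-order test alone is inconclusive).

Compute the Hessian H = grad^2 f:
  H = [[-8, -5], [-5, -8]]
Verify stationarity: grad f(x*) = H x* + g = (0, 0).
Eigenvalues of H: -13, -3.
Both eigenvalues < 0, so H is negative definite -> x* is a strict local max.

max


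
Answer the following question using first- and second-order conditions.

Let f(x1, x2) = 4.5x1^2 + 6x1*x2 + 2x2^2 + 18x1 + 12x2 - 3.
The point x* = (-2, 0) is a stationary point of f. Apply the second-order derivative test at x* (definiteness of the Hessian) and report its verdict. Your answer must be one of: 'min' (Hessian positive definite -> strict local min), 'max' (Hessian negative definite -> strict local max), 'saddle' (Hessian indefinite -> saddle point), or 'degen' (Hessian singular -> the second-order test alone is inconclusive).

Compute the Hessian H = grad^2 f:
  H = [[9, 6], [6, 4]]
Verify stationarity: grad f(x*) = H x* + g = (0, 0).
Eigenvalues of H: 0, 13.
H has a zero eigenvalue (singular; positive semidefinite but not definite), so H is neither positive definite, negative definite, nor indefinite. The second-order test alone is inconclusive -> degen.
(Indeed, f is constant along the null direction of H through x*, so x* is not a strict local extremum.)

degen


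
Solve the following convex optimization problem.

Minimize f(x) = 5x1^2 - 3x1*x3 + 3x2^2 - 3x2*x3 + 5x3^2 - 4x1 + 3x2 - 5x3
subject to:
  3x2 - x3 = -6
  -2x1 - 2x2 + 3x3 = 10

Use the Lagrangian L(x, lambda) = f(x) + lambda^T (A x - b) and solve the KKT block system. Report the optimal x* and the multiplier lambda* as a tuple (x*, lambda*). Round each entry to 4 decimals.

Form the Lagrangian:
  L(x, lambda) = (1/2) x^T Q x + c^T x + lambda^T (A x - b)
Stationarity (grad_x L = 0): Q x + c + A^T lambda = 0.
Primal feasibility: A x = b.

This gives the KKT block system:
  [ Q   A^T ] [ x     ]   [-c ]
  [ A    0  ] [ lambda ] = [ b ]

Solving the linear system:
  x*      = (-0.5055, -1.2873, 2.1382)
  lambda* = (-1.4436, -7.7345)
  f(x*)   = 28.0764

x* = (-0.5055, -1.2873, 2.1382), lambda* = (-1.4436, -7.7345)


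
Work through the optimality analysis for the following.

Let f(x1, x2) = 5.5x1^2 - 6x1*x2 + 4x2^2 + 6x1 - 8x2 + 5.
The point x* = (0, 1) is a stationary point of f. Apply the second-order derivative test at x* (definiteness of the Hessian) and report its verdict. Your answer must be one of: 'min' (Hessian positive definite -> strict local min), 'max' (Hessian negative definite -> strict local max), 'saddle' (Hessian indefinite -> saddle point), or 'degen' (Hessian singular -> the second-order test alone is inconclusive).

Compute the Hessian H = grad^2 f:
  H = [[11, -6], [-6, 8]]
Verify stationarity: grad f(x*) = H x* + g = (0, 0).
Eigenvalues of H: 3.3153, 15.6847.
Both eigenvalues > 0, so H is positive definite -> x* is a strict local min.

min


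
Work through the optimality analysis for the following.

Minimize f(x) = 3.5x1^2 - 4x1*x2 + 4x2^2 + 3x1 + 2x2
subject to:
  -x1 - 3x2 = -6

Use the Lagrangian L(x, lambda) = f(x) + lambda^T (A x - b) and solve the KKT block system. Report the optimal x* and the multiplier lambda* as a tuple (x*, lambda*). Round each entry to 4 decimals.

Form the Lagrangian:
  L(x, lambda) = (1/2) x^T Q x + c^T x + lambda^T (A x - b)
Stationarity (grad_x L = 0): Q x + c + A^T lambda = 0.
Primal feasibility: A x = b.

This gives the KKT block system:
  [ Q   A^T ] [ x     ]   [-c ]
  [ A    0  ] [ lambda ] = [ b ]

Solving the linear system:
  x*      = (1.0421, 1.6526)
  lambda* = (3.6842)
  f(x*)   = 14.2684

x* = (1.0421, 1.6526), lambda* = (3.6842)


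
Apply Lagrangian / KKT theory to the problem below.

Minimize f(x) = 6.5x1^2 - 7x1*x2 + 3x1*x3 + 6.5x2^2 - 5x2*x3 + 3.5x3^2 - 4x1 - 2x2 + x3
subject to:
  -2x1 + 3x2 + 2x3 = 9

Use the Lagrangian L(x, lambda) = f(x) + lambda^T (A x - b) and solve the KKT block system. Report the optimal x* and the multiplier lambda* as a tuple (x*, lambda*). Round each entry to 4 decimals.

Form the Lagrangian:
  L(x, lambda) = (1/2) x^T Q x + c^T x + lambda^T (A x - b)
Stationarity (grad_x L = 0): Q x + c + A^T lambda = 0.
Primal feasibility: A x = b.

This gives the KKT block system:
  [ Q   A^T ] [ x     ]   [-c ]
  [ A    0  ] [ lambda ] = [ b ]

Solving the linear system:
  x*      = (0.3433, 1.8862, 2.0141)
  lambda* = (-3.3488)
  f(x*)   = 13.504

x* = (0.3433, 1.8862, 2.0141), lambda* = (-3.3488)


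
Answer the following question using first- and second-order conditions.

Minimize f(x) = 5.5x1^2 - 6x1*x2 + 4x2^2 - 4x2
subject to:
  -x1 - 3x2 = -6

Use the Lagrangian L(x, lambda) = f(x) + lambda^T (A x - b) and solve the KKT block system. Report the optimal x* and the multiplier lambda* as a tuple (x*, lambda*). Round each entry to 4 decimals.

Form the Lagrangian:
  L(x, lambda) = (1/2) x^T Q x + c^T x + lambda^T (A x - b)
Stationarity (grad_x L = 0): Q x + c + A^T lambda = 0.
Primal feasibility: A x = b.

This gives the KKT block system:
  [ Q   A^T ] [ x     ]   [-c ]
  [ A    0  ] [ lambda ] = [ b ]

Solving the linear system:
  x*      = (1.007, 1.6643)
  lambda* = (1.0909)
  f(x*)   = -0.0559

x* = (1.007, 1.6643), lambda* = (1.0909)


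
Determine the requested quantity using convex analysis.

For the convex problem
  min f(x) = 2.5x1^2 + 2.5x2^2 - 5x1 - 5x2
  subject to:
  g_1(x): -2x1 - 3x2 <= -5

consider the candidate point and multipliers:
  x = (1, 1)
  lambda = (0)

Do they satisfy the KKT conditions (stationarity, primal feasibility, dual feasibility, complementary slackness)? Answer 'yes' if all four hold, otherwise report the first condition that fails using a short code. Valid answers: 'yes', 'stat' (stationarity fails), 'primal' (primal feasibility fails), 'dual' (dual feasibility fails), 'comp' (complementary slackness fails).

Gradient of f: grad f(x) = Q x + c = (0, 0)
Constraint values g_i(x) = a_i^T x - b_i:
  g_1((1, 1)) = 0
Stationarity residual: grad f(x) + sum_i lambda_i a_i = (0, 0)
  -> stationarity OK
Primal feasibility (all g_i <= 0): OK
Dual feasibility (all lambda_i >= 0): OK
Complementary slackness (lambda_i * g_i(x) = 0 for all i): OK

Verdict: yes, KKT holds.

yes


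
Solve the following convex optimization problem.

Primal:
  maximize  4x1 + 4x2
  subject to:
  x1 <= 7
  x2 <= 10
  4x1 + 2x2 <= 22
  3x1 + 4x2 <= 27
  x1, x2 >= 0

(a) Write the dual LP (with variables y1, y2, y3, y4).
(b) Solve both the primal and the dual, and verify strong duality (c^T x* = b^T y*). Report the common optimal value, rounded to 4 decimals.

The standard primal-dual pair for 'max c^T x s.t. A x <= b, x >= 0' is:
  Dual:  min b^T y  s.t.  A^T y >= c,  y >= 0.

So the dual LP is:
  minimize  7y1 + 10y2 + 22y3 + 27y4
  subject to:
    y1 + 4y3 + 3y4 >= 4
    y2 + 2y3 + 4y4 >= 4
    y1, y2, y3, y4 >= 0

Solving the primal: x* = (3.4, 4.2).
  primal value c^T x* = 30.4.
Solving the dual: y* = (0, 0, 0.4, 0.8).
  dual value b^T y* = 30.4.
Strong duality: c^T x* = b^T y*. Confirmed.

30.4


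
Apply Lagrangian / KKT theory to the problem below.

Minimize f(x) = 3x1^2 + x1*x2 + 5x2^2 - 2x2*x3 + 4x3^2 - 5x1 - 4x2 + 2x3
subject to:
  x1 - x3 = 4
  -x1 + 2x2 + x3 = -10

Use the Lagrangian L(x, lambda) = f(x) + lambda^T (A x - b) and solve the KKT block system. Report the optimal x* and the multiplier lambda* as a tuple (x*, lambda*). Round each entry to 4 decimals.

Form the Lagrangian:
  L(x, lambda) = (1/2) x^T Q x + c^T x + lambda^T (A x - b)
Stationarity (grad_x L = 0): Q x + c + A^T lambda = 0.
Primal feasibility: A x = b.

This gives the KKT block system:
  [ Q   A^T ] [ x     ]   [-c ]
  [ A    0  ] [ lambda ] = [ b ]

Solving the linear system:
  x*      = (2.2857, -3, -1.7143)
  lambda* = (8.4286, 14.1429)
  f(x*)   = 52.4286

x* = (2.2857, -3, -1.7143), lambda* = (8.4286, 14.1429)


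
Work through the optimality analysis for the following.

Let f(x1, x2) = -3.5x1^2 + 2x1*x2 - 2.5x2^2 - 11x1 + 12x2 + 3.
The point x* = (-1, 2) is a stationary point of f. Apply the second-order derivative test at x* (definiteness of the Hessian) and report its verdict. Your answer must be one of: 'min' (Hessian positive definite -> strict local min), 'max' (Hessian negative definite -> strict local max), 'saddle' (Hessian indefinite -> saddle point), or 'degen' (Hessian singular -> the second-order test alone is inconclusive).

Compute the Hessian H = grad^2 f:
  H = [[-7, 2], [2, -5]]
Verify stationarity: grad f(x*) = H x* + g = (0, 0).
Eigenvalues of H: -8.2361, -3.7639.
Both eigenvalues < 0, so H is negative definite -> x* is a strict local max.

max


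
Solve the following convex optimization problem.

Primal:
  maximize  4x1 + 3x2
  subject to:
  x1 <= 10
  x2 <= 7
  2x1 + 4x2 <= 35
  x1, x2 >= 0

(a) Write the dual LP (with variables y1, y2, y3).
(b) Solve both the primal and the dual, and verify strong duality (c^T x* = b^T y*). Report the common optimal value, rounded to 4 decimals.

The standard primal-dual pair for 'max c^T x s.t. A x <= b, x >= 0' is:
  Dual:  min b^T y  s.t.  A^T y >= c,  y >= 0.

So the dual LP is:
  minimize  10y1 + 7y2 + 35y3
  subject to:
    y1 + 2y3 >= 4
    y2 + 4y3 >= 3
    y1, y2, y3 >= 0

Solving the primal: x* = (10, 3.75).
  primal value c^T x* = 51.25.
Solving the dual: y* = (2.5, 0, 0.75).
  dual value b^T y* = 51.25.
Strong duality: c^T x* = b^T y*. Confirmed.

51.25


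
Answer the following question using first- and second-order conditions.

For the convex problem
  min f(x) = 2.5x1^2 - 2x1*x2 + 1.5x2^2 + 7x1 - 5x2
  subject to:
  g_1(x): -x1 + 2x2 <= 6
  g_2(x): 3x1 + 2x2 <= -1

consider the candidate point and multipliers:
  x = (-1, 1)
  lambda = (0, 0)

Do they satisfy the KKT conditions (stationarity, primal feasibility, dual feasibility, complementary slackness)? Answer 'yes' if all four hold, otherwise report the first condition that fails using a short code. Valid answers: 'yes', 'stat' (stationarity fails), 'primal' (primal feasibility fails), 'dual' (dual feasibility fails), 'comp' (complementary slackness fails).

Gradient of f: grad f(x) = Q x + c = (0, 0)
Constraint values g_i(x) = a_i^T x - b_i:
  g_1((-1, 1)) = -3
  g_2((-1, 1)) = 0
Stationarity residual: grad f(x) + sum_i lambda_i a_i = (0, 0)
  -> stationarity OK
Primal feasibility (all g_i <= 0): OK
Dual feasibility (all lambda_i >= 0): OK
Complementary slackness (lambda_i * g_i(x) = 0 for all i): OK

Verdict: yes, KKT holds.

yes


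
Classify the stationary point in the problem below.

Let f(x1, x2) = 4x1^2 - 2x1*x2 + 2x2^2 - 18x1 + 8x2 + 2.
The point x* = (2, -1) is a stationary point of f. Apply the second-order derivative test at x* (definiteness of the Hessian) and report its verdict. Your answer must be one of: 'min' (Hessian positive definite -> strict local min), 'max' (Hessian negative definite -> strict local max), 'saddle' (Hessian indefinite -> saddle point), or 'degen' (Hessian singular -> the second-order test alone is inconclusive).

Compute the Hessian H = grad^2 f:
  H = [[8, -2], [-2, 4]]
Verify stationarity: grad f(x*) = H x* + g = (0, 0).
Eigenvalues of H: 3.1716, 8.8284.
Both eigenvalues > 0, so H is positive definite -> x* is a strict local min.

min


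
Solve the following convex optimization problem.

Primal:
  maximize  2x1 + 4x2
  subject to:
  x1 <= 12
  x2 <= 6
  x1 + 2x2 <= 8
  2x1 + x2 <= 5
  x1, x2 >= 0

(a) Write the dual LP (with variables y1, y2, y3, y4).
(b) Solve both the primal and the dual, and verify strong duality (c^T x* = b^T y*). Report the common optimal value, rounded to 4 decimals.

The standard primal-dual pair for 'max c^T x s.t. A x <= b, x >= 0' is:
  Dual:  min b^T y  s.t.  A^T y >= c,  y >= 0.

So the dual LP is:
  minimize  12y1 + 6y2 + 8y3 + 5y4
  subject to:
    y1 + y3 + 2y4 >= 2
    y2 + 2y3 + y4 >= 4
    y1, y2, y3, y4 >= 0

Solving the primal: x* = (0.6667, 3.6667).
  primal value c^T x* = 16.
Solving the dual: y* = (0, 0, 2, 0).
  dual value b^T y* = 16.
Strong duality: c^T x* = b^T y*. Confirmed.

16
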